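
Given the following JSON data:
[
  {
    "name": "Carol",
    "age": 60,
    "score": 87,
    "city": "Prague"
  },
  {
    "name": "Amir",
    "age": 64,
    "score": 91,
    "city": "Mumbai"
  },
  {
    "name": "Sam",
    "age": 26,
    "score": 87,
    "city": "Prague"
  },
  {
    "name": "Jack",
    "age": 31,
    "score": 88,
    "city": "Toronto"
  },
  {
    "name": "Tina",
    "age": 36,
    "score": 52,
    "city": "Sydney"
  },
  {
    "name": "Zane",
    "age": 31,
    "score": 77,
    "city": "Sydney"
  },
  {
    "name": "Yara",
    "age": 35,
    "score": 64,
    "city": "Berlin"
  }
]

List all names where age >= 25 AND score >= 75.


Checking both conditions:
  Carol (age=60, score=87) -> YES
  Amir (age=64, score=91) -> YES
  Sam (age=26, score=87) -> YES
  Jack (age=31, score=88) -> YES
  Tina (age=36, score=52) -> no
  Zane (age=31, score=77) -> YES
  Yara (age=35, score=64) -> no


ANSWER: Carol, Amir, Sam, Jack, Zane


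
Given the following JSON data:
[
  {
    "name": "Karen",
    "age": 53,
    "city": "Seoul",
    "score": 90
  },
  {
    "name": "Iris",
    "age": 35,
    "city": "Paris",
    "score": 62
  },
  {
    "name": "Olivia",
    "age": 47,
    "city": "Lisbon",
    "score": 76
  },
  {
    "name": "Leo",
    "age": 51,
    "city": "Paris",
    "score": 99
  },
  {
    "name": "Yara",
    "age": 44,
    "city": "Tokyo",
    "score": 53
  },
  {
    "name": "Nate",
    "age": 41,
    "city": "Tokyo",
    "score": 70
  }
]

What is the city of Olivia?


Looking up record where name = Olivia
Record index: 2
Field 'city' = Lisbon

ANSWER: Lisbon


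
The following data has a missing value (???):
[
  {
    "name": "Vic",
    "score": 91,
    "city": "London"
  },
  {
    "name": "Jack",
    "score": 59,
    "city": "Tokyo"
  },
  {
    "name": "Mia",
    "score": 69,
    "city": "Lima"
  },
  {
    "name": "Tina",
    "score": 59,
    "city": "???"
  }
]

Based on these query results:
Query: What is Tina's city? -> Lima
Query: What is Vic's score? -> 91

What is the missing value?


The missing value is Tina's city
From query: Tina's city = Lima

ANSWER: Lima


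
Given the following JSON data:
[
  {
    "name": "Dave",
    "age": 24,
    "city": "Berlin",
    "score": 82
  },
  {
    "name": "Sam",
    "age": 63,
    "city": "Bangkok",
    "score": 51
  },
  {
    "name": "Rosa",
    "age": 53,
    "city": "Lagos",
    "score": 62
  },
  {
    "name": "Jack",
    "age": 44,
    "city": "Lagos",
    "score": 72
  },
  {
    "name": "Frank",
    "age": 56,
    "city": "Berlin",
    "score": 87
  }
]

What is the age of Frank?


Looking up record where name = Frank
Record index: 4
Field 'age' = 56

ANSWER: 56


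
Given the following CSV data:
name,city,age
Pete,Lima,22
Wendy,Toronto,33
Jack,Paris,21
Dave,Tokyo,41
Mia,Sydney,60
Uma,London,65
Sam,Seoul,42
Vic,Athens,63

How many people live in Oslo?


Scanning city column for 'Oslo':
Total matches: 0

ANSWER: 0


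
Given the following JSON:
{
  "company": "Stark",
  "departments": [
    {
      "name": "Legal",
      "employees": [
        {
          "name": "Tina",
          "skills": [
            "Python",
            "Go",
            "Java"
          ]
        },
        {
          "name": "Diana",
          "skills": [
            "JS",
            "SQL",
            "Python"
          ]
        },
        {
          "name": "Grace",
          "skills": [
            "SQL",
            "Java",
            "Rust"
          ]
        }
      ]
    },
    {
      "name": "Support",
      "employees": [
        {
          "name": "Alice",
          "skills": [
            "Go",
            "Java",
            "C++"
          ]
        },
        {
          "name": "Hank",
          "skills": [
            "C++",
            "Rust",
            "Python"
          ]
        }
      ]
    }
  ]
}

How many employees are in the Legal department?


Path: departments[0].employees
Count: 3

ANSWER: 3


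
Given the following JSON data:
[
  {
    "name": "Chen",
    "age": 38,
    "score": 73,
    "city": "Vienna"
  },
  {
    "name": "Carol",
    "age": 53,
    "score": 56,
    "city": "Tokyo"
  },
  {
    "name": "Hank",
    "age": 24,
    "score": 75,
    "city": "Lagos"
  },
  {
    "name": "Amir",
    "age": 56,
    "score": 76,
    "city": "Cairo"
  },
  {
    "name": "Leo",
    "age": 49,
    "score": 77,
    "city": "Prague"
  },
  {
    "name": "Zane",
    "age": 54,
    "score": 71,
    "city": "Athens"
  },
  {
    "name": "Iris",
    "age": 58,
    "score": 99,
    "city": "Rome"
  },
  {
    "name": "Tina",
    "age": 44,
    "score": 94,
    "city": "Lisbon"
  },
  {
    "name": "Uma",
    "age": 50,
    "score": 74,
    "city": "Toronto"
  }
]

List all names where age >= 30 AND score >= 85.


Checking both conditions:
  Chen (age=38, score=73) -> no
  Carol (age=53, score=56) -> no
  Hank (age=24, score=75) -> no
  Amir (age=56, score=76) -> no
  Leo (age=49, score=77) -> no
  Zane (age=54, score=71) -> no
  Iris (age=58, score=99) -> YES
  Tina (age=44, score=94) -> YES
  Uma (age=50, score=74) -> no


ANSWER: Iris, Tina


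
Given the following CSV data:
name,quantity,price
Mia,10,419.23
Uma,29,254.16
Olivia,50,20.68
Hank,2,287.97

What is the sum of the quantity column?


Values in 'quantity' column:
  Row 1: 10
  Row 2: 29
  Row 3: 50
  Row 4: 2
Sum = 10 + 29 + 50 + 2 = 91

ANSWER: 91


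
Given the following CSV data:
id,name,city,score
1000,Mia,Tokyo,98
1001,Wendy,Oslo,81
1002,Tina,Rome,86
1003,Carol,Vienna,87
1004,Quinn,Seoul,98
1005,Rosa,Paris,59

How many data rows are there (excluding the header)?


Counting rows (excluding header):
Header: id,name,city,score
Data rows: 6

ANSWER: 6


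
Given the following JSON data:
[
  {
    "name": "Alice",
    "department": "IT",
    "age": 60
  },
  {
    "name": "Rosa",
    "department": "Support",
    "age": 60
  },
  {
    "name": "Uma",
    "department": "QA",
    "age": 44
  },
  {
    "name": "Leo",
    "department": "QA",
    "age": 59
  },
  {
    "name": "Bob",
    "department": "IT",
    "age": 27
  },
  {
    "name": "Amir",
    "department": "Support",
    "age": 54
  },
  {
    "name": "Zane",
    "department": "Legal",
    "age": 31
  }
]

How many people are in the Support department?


Scanning records for department = Support
  Record 1: Rosa
  Record 5: Amir
Count: 2

ANSWER: 2


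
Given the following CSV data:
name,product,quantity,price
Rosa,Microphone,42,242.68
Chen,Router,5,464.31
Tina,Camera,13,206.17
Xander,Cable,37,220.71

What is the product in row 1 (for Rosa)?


Row 1: Rosa
Column 'product' = Microphone

ANSWER: Microphone


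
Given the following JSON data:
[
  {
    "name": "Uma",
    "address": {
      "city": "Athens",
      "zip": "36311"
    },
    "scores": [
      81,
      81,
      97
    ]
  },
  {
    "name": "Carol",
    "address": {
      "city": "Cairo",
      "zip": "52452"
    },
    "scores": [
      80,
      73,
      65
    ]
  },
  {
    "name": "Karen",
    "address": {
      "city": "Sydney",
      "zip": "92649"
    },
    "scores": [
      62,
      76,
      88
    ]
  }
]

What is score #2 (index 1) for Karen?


Path: records[2].scores[1]
Value: 76

ANSWER: 76


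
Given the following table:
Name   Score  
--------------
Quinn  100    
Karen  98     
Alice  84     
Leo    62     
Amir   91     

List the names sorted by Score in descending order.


Sorting by Score (descending):
  Quinn: 100
  Karen: 98
  Amir: 91
  Alice: 84
  Leo: 62


ANSWER: Quinn, Karen, Amir, Alice, Leo


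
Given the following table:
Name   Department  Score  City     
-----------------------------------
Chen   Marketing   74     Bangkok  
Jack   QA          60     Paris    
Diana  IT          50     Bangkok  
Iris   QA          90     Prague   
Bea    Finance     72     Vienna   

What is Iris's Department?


Row 4: Iris
Department = QA

ANSWER: QA


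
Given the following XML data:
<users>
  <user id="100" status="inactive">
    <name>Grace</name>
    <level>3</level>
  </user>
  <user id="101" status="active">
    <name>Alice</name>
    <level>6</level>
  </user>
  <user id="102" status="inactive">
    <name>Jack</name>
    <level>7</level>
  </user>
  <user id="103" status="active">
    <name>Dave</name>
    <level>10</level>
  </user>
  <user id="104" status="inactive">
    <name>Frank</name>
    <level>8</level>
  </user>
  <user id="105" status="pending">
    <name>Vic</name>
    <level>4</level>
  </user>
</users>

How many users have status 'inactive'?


Counting users with status='inactive':
  Grace (id=100) -> MATCH
  Jack (id=102) -> MATCH
  Frank (id=104) -> MATCH
Count: 3

ANSWER: 3


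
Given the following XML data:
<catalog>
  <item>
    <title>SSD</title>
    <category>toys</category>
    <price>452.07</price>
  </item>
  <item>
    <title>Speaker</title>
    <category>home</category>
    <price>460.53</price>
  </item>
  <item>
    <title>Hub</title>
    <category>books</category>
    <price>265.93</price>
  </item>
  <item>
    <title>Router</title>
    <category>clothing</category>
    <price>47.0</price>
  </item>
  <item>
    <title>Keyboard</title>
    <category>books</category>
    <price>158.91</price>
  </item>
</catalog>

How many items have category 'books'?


Scanning <item> elements for <category>books</category>:
  Item 3: Hub -> MATCH
  Item 5: Keyboard -> MATCH
Count: 2

ANSWER: 2


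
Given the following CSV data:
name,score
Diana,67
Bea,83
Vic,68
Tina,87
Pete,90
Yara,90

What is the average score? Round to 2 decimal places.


Scores: 67, 83, 68, 87, 90, 90
Sum = 485
Count = 6
Average = 485 / 6 = 80.83

ANSWER: 80.83


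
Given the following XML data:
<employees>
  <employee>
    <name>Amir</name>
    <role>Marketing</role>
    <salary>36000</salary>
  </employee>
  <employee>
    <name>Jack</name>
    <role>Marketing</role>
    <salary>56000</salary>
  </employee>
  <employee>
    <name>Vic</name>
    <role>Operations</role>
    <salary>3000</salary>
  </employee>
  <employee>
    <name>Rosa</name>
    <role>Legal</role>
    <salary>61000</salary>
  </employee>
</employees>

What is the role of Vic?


Searching for <employee> with <name>Vic</name>
Found at position 3
<role>Operations</role>

ANSWER: Operations


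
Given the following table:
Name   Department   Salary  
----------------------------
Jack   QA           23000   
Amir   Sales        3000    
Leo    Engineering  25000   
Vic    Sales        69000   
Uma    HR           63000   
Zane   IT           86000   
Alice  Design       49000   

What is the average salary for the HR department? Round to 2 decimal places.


HR department members:
  Uma: 63000
Sum = 63000
Count = 1
Average = 63000 / 1 = 63000.00

ANSWER: 63000.00


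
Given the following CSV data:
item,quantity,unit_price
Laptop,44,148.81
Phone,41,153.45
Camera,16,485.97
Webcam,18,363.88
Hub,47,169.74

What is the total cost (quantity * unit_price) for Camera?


Row: Camera
quantity = 16
unit_price = 485.97
total = 16 * 485.97 = 7775.52

ANSWER: 7775.52


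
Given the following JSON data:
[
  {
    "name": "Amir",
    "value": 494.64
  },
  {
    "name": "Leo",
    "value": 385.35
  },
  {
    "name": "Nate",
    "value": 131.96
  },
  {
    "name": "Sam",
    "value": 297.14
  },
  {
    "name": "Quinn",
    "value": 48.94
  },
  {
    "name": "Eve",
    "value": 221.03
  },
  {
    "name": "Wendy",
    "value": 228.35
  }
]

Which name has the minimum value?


Comparing values:
  Amir: 494.64
  Leo: 385.35
  Nate: 131.96
  Sam: 297.14
  Quinn: 48.94
  Eve: 221.03
  Wendy: 228.35
Minimum: Quinn (48.94)

ANSWER: Quinn


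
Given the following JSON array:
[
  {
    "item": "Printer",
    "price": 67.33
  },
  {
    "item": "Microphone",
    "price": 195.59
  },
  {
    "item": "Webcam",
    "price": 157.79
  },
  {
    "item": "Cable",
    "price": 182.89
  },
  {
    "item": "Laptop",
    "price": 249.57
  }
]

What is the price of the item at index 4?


Array index 4 -> Laptop
price = 249.57

ANSWER: 249.57


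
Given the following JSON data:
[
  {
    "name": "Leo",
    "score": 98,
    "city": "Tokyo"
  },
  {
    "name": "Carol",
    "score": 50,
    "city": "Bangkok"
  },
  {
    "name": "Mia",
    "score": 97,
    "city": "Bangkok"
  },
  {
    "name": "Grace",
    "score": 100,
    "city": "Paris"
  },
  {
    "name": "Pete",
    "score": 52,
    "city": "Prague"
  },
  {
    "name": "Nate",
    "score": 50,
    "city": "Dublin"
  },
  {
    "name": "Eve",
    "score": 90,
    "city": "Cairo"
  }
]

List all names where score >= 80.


Filtering records where score >= 80:
  Leo (score=98) -> YES
  Carol (score=50) -> no
  Mia (score=97) -> YES
  Grace (score=100) -> YES
  Pete (score=52) -> no
  Nate (score=50) -> no
  Eve (score=90) -> YES


ANSWER: Leo, Mia, Grace, Eve


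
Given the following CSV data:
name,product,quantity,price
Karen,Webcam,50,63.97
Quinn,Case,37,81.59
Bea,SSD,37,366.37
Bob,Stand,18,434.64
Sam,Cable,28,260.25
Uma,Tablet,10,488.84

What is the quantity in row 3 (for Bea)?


Row 3: Bea
Column 'quantity' = 37

ANSWER: 37


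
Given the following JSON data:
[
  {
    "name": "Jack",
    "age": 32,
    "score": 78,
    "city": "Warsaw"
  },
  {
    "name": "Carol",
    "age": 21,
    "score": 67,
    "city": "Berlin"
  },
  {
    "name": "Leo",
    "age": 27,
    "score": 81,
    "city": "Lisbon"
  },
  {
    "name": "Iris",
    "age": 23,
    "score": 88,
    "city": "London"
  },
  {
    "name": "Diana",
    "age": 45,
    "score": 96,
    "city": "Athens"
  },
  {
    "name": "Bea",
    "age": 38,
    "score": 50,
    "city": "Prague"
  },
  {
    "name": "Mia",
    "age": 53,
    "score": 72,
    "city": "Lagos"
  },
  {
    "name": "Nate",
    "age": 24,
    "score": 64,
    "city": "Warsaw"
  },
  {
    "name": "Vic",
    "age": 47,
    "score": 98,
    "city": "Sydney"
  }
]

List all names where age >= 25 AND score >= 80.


Checking both conditions:
  Jack (age=32, score=78) -> no
  Carol (age=21, score=67) -> no
  Leo (age=27, score=81) -> YES
  Iris (age=23, score=88) -> no
  Diana (age=45, score=96) -> YES
  Bea (age=38, score=50) -> no
  Mia (age=53, score=72) -> no
  Nate (age=24, score=64) -> no
  Vic (age=47, score=98) -> YES


ANSWER: Leo, Diana, Vic


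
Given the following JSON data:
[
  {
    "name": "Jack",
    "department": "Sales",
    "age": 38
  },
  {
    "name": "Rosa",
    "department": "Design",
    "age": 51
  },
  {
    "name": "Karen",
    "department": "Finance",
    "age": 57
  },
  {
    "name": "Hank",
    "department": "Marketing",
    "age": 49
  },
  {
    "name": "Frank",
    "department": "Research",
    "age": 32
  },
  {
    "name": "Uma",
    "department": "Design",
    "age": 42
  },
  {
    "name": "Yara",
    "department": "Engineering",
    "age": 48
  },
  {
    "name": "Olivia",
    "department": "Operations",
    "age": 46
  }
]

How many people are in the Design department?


Scanning records for department = Design
  Record 1: Rosa
  Record 5: Uma
Count: 2

ANSWER: 2


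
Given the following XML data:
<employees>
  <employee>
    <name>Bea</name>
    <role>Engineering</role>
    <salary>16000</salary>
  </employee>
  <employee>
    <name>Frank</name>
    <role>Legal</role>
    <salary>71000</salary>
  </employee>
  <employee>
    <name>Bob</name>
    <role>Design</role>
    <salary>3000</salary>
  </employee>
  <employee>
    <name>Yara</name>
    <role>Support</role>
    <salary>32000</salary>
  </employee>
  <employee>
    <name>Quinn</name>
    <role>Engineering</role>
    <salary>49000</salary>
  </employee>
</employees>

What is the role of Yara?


Searching for <employee> with <name>Yara</name>
Found at position 4
<role>Support</role>

ANSWER: Support


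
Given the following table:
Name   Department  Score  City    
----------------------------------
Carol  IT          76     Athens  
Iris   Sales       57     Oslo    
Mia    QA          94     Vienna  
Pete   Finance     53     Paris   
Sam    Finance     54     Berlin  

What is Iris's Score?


Row 2: Iris
Score = 57

ANSWER: 57


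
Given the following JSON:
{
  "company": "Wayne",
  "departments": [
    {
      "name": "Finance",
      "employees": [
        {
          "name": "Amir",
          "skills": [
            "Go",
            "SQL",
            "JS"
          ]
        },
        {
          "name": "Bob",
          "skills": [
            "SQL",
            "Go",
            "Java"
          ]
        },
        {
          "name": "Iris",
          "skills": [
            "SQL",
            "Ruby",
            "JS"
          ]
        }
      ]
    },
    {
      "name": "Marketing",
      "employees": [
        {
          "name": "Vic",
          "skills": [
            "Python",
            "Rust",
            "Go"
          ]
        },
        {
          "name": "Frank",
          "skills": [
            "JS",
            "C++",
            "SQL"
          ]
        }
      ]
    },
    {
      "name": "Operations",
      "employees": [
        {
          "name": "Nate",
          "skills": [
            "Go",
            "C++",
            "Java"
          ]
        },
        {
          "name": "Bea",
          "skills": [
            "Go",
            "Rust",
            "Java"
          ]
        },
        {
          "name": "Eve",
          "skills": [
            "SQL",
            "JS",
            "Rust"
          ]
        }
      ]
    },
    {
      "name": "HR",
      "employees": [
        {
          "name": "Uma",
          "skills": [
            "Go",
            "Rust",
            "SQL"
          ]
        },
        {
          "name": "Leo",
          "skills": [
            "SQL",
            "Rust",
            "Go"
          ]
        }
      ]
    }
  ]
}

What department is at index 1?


Path: departments[1].name
Value: Marketing

ANSWER: Marketing


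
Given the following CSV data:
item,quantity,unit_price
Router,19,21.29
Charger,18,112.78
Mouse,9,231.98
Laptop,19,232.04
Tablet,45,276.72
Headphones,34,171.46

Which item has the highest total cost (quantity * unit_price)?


Computing row totals:
  Router: 404.51
  Charger: 2030.04
  Mouse: 2087.82
  Laptop: 4408.76
  Tablet: 12452.4
  Headphones: 5829.64
Maximum: Tablet (12452.4)

ANSWER: Tablet


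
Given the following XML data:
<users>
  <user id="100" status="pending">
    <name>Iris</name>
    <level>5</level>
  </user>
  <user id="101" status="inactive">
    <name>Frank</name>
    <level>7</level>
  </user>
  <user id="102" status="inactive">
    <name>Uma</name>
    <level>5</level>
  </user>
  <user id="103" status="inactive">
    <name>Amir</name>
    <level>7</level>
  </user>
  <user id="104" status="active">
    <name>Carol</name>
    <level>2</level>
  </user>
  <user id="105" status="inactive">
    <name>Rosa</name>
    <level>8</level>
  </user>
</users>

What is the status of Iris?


Finding user with name = Iris
user id="100" status="pending"

ANSWER: pending


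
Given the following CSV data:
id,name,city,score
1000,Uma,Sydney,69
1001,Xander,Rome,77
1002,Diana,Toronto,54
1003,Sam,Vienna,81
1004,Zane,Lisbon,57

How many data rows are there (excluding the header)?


Counting rows (excluding header):
Header: id,name,city,score
Data rows: 5

ANSWER: 5


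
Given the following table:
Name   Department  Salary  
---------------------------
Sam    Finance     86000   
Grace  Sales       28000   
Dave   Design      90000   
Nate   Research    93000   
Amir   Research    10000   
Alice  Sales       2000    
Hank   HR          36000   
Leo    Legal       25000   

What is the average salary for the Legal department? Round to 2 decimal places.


Legal department members:
  Leo: 25000
Sum = 25000
Count = 1
Average = 25000 / 1 = 25000.00

ANSWER: 25000.00


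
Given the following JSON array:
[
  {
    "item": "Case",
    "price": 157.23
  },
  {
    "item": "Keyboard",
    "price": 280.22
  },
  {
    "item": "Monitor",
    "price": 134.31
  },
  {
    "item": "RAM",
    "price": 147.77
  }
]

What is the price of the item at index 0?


Array index 0 -> Case
price = 157.23

ANSWER: 157.23


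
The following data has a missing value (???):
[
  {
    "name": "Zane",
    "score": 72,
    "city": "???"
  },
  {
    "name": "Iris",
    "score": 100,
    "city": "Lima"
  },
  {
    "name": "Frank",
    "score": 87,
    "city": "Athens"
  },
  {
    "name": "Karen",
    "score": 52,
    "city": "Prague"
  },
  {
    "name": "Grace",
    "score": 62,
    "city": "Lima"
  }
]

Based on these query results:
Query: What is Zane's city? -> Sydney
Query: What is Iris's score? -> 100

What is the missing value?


The missing value is Zane's city
From query: Zane's city = Sydney

ANSWER: Sydney


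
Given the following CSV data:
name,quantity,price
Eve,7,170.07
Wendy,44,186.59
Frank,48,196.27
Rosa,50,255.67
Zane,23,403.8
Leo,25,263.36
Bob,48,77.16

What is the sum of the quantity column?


Values in 'quantity' column:
  Row 1: 7
  Row 2: 44
  Row 3: 48
  Row 4: 50
  Row 5: 23
  Row 6: 25
  Row 7: 48
Sum = 7 + 44 + 48 + 50 + 23 + 25 + 48 = 245

ANSWER: 245


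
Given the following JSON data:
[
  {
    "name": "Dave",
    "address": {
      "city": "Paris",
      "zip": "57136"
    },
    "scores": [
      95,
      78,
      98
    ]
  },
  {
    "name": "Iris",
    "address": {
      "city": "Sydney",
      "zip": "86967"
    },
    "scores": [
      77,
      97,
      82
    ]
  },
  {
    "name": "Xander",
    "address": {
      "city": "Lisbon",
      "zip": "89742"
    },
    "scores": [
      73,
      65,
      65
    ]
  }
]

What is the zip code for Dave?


Path: records[0].address.zip
Value: 57136

ANSWER: 57136


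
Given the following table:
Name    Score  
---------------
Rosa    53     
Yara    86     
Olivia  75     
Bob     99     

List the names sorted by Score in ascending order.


Sorting by Score (ascending):
  Rosa: 53
  Olivia: 75
  Yara: 86
  Bob: 99


ANSWER: Rosa, Olivia, Yara, Bob


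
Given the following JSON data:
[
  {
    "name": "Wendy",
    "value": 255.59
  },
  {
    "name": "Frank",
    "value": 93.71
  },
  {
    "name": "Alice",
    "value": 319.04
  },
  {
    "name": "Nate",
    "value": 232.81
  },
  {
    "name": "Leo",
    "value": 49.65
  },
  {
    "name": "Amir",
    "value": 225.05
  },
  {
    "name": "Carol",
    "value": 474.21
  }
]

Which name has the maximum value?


Comparing values:
  Wendy: 255.59
  Frank: 93.71
  Alice: 319.04
  Nate: 232.81
  Leo: 49.65
  Amir: 225.05
  Carol: 474.21
Maximum: Carol (474.21)

ANSWER: Carol


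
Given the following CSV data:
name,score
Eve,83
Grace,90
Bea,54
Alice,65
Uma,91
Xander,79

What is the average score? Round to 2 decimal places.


Scores: 83, 90, 54, 65, 91, 79
Sum = 462
Count = 6
Average = 462 / 6 = 77.00

ANSWER: 77.00


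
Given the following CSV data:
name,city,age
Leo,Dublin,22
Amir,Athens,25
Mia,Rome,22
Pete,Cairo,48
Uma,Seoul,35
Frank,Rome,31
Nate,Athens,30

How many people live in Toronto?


Scanning city column for 'Toronto':
Total matches: 0

ANSWER: 0


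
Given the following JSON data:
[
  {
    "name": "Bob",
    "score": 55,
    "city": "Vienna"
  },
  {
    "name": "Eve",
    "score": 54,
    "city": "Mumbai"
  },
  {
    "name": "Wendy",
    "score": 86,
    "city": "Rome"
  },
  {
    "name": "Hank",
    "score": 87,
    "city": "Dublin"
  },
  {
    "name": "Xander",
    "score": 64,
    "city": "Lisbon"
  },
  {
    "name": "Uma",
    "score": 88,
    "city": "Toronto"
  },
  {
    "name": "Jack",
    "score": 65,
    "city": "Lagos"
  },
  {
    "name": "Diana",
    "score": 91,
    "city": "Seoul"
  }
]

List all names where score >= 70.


Filtering records where score >= 70:
  Bob (score=55) -> no
  Eve (score=54) -> no
  Wendy (score=86) -> YES
  Hank (score=87) -> YES
  Xander (score=64) -> no
  Uma (score=88) -> YES
  Jack (score=65) -> no
  Diana (score=91) -> YES


ANSWER: Wendy, Hank, Uma, Diana


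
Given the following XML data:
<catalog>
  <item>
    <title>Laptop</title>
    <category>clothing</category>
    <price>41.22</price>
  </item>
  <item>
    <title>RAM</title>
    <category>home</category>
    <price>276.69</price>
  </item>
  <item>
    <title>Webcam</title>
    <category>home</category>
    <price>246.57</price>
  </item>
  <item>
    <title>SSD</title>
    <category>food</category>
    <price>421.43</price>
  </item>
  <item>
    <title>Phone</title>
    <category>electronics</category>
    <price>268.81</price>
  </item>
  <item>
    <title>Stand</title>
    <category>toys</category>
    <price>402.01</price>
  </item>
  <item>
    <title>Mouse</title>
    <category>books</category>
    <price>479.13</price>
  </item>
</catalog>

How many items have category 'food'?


Scanning <item> elements for <category>food</category>:
  Item 4: SSD -> MATCH
Count: 1

ANSWER: 1


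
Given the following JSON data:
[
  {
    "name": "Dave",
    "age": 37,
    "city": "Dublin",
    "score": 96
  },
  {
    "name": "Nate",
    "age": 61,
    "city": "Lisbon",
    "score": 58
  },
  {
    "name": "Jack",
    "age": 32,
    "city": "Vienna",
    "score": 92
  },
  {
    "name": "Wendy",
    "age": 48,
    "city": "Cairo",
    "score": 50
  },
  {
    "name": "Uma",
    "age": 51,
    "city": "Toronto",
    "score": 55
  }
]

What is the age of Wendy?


Looking up record where name = Wendy
Record index: 3
Field 'age' = 48

ANSWER: 48


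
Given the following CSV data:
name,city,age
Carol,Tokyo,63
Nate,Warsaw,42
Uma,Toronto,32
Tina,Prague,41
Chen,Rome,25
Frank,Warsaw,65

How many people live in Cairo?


Scanning city column for 'Cairo':
Total matches: 0

ANSWER: 0


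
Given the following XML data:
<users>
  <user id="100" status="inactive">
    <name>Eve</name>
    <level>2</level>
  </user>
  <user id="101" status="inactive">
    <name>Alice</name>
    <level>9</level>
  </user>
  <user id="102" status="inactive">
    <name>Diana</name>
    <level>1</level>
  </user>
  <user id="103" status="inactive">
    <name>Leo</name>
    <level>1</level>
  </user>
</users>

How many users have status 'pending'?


Counting users with status='pending':
Count: 0

ANSWER: 0


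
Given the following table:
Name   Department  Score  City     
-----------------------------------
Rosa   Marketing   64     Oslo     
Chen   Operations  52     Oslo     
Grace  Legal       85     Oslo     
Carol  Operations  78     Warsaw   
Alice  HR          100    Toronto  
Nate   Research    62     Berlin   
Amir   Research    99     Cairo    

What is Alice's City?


Row 5: Alice
City = Toronto

ANSWER: Toronto


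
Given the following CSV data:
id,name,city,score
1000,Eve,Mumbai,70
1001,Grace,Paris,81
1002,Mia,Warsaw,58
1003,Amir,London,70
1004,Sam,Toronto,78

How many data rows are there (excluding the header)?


Counting rows (excluding header):
Header: id,name,city,score
Data rows: 5

ANSWER: 5


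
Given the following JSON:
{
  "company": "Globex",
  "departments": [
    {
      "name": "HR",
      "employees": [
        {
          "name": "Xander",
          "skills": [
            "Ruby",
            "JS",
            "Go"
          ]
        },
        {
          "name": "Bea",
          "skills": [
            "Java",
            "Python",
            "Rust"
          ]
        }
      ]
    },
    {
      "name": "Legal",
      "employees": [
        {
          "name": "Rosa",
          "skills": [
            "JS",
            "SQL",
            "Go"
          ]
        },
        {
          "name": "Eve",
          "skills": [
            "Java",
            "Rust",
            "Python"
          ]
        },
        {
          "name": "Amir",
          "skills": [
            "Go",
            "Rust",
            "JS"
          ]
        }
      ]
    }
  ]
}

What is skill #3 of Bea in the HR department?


Path: departments[0].employees[1].skills[2]
Value: Rust

ANSWER: Rust


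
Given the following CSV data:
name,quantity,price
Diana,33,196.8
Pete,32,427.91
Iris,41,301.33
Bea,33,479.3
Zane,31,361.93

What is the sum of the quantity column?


Values in 'quantity' column:
  Row 1: 33
  Row 2: 32
  Row 3: 41
  Row 4: 33
  Row 5: 31
Sum = 33 + 32 + 41 + 33 + 31 = 170

ANSWER: 170


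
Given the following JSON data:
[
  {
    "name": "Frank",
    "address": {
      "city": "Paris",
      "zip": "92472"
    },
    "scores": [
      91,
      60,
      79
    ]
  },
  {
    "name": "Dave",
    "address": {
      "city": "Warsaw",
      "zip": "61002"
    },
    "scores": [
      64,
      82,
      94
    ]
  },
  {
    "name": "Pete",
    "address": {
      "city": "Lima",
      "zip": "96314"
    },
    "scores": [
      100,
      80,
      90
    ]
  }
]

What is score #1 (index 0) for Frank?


Path: records[0].scores[0]
Value: 91

ANSWER: 91


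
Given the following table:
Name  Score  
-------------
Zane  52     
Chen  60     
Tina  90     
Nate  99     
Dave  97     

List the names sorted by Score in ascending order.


Sorting by Score (ascending):
  Zane: 52
  Chen: 60
  Tina: 90
  Dave: 97
  Nate: 99


ANSWER: Zane, Chen, Tina, Dave, Nate


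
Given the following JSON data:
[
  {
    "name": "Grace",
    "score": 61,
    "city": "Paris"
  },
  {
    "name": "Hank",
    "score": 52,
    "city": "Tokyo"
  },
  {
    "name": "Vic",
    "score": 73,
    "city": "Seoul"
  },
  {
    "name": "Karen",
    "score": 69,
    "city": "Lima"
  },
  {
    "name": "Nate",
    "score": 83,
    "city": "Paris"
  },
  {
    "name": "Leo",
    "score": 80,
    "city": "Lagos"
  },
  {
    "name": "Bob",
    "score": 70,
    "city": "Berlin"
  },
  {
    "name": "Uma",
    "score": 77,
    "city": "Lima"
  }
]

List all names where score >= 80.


Filtering records where score >= 80:
  Grace (score=61) -> no
  Hank (score=52) -> no
  Vic (score=73) -> no
  Karen (score=69) -> no
  Nate (score=83) -> YES
  Leo (score=80) -> YES
  Bob (score=70) -> no
  Uma (score=77) -> no


ANSWER: Nate, Leo


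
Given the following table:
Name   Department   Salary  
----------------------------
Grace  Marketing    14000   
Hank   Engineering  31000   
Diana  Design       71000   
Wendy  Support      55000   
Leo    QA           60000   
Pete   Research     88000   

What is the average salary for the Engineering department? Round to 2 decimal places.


Engineering department members:
  Hank: 31000
Sum = 31000
Count = 1
Average = 31000 / 1 = 31000.00

ANSWER: 31000.00


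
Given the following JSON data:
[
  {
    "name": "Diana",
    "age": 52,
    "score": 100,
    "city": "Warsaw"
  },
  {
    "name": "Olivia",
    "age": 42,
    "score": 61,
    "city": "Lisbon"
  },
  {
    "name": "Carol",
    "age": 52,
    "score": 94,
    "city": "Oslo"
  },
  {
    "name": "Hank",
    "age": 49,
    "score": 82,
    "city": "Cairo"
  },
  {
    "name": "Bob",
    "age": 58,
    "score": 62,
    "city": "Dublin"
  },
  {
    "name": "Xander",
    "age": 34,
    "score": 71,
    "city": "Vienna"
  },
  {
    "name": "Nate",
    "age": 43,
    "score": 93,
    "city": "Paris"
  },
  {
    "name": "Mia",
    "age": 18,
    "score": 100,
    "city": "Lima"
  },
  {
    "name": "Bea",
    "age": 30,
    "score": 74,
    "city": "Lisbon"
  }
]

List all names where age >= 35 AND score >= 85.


Checking both conditions:
  Diana (age=52, score=100) -> YES
  Olivia (age=42, score=61) -> no
  Carol (age=52, score=94) -> YES
  Hank (age=49, score=82) -> no
  Bob (age=58, score=62) -> no
  Xander (age=34, score=71) -> no
  Nate (age=43, score=93) -> YES
  Mia (age=18, score=100) -> no
  Bea (age=30, score=74) -> no


ANSWER: Diana, Carol, Nate


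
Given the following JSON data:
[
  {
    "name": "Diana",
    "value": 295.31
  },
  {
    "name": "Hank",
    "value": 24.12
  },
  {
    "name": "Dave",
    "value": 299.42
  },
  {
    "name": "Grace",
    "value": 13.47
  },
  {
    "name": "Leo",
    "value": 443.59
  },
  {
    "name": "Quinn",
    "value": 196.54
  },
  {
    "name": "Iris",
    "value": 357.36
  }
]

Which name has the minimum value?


Comparing values:
  Diana: 295.31
  Hank: 24.12
  Dave: 299.42
  Grace: 13.47
  Leo: 443.59
  Quinn: 196.54
  Iris: 357.36
Minimum: Grace (13.47)

ANSWER: Grace


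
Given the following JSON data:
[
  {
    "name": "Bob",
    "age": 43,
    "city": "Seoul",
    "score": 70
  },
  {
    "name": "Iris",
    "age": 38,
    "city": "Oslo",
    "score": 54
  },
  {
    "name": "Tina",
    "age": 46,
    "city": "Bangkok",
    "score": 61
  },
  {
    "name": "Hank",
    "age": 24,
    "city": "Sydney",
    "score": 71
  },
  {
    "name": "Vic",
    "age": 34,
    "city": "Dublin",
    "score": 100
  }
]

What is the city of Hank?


Looking up record where name = Hank
Record index: 3
Field 'city' = Sydney

ANSWER: Sydney


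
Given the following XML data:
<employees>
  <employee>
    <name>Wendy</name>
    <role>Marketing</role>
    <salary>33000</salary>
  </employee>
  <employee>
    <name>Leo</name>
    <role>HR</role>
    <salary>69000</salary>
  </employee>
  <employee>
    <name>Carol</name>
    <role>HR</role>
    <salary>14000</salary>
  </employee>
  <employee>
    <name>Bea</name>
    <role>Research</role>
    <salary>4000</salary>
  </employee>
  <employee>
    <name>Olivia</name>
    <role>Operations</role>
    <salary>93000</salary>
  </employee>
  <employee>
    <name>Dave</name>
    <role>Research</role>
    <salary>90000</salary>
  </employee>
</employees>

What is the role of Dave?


Searching for <employee> with <name>Dave</name>
Found at position 6
<role>Research</role>

ANSWER: Research


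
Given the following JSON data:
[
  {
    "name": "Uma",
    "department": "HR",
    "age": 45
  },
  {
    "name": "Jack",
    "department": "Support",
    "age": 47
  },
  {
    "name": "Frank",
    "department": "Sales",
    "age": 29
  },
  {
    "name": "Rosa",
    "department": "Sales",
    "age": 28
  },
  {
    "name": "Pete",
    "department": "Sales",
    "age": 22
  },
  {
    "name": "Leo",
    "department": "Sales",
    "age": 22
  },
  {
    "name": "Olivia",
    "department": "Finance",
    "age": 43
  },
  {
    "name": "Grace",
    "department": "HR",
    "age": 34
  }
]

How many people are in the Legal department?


Scanning records for department = Legal
  No matches found
Count: 0

ANSWER: 0


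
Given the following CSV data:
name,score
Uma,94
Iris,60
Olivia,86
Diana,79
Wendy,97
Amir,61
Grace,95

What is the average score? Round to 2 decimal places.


Scores: 94, 60, 86, 79, 97, 61, 95
Sum = 572
Count = 7
Average = 572 / 7 = 81.71

ANSWER: 81.71


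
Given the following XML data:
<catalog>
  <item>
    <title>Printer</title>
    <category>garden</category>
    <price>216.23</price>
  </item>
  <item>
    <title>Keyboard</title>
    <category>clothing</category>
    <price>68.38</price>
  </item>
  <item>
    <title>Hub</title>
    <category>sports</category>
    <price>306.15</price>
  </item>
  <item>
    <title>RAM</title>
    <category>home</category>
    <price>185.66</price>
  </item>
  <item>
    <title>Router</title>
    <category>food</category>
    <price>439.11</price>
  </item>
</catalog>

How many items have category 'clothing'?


Scanning <item> elements for <category>clothing</category>:
  Item 2: Keyboard -> MATCH
Count: 1

ANSWER: 1


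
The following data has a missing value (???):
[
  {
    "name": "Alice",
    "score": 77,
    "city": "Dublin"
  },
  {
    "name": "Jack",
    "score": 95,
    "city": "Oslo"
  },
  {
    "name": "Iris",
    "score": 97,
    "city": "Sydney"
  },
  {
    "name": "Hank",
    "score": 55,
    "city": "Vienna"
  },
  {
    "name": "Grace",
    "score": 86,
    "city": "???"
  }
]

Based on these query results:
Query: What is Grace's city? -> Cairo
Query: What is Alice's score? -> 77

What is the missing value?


The missing value is Grace's city
From query: Grace's city = Cairo

ANSWER: Cairo


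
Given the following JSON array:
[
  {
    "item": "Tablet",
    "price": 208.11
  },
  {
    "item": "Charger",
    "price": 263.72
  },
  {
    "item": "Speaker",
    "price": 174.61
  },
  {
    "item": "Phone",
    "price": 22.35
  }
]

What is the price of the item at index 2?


Array index 2 -> Speaker
price = 174.61

ANSWER: 174.61


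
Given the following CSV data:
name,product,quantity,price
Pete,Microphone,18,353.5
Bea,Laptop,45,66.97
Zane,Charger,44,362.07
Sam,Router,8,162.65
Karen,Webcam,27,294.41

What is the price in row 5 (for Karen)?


Row 5: Karen
Column 'price' = 294.41

ANSWER: 294.41


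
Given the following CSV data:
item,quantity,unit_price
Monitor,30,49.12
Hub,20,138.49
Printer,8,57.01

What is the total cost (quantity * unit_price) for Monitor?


Row: Monitor
quantity = 30
unit_price = 49.12
total = 30 * 49.12 = 1473.6

ANSWER: 1473.6


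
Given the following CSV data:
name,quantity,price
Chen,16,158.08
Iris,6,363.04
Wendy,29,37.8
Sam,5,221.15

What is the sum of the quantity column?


Values in 'quantity' column:
  Row 1: 16
  Row 2: 6
  Row 3: 29
  Row 4: 5
Sum = 16 + 6 + 29 + 5 = 56

ANSWER: 56


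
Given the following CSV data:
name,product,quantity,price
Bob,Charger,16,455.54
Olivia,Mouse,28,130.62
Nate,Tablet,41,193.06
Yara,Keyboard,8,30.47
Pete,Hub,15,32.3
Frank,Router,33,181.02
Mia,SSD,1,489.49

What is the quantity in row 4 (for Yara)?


Row 4: Yara
Column 'quantity' = 8

ANSWER: 8


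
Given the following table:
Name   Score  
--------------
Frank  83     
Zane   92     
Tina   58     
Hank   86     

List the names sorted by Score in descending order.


Sorting by Score (descending):
  Zane: 92
  Hank: 86
  Frank: 83
  Tina: 58


ANSWER: Zane, Hank, Frank, Tina


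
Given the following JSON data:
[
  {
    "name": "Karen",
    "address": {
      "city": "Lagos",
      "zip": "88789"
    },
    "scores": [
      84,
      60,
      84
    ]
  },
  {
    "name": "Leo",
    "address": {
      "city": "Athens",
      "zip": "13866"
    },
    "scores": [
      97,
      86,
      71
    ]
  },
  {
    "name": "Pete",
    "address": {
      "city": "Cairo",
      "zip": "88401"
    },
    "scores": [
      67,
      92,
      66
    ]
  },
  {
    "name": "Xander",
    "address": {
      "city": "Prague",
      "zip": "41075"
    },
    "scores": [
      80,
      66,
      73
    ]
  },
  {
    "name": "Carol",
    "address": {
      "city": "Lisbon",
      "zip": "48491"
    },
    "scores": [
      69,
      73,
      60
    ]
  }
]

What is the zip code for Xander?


Path: records[3].address.zip
Value: 41075

ANSWER: 41075


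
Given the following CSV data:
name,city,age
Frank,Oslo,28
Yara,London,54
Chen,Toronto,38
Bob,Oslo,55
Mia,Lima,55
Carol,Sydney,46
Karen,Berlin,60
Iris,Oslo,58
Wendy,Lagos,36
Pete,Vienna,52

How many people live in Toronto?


Scanning city column for 'Toronto':
  Row 3: Chen -> MATCH
Total matches: 1

ANSWER: 1


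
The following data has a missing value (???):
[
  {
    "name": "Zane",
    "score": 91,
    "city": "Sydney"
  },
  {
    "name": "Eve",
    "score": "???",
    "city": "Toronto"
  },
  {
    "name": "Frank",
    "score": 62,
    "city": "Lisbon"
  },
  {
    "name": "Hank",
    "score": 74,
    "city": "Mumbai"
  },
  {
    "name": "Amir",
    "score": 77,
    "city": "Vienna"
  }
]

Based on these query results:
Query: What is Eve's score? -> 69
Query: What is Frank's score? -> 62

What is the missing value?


The missing value is Eve's score
From query: Eve's score = 69

ANSWER: 69


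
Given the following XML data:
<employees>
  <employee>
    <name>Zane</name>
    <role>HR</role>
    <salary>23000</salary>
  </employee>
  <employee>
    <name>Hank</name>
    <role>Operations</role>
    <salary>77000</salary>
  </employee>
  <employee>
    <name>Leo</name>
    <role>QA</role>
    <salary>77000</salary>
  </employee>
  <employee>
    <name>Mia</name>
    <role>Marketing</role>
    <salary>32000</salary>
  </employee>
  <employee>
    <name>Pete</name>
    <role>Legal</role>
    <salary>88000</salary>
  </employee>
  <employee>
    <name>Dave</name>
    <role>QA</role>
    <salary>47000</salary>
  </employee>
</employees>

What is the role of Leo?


Searching for <employee> with <name>Leo</name>
Found at position 3
<role>QA</role>

ANSWER: QA


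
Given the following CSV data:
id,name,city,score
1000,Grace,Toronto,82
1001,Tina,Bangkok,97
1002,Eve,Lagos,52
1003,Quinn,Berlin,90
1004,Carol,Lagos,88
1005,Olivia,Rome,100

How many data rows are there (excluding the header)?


Counting rows (excluding header):
Header: id,name,city,score
Data rows: 6

ANSWER: 6
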